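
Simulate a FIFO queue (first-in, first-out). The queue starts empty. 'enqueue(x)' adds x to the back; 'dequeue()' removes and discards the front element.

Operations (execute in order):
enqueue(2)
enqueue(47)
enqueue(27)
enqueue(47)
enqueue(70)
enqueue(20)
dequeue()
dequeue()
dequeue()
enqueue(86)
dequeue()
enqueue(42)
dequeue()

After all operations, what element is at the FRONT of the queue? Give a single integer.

enqueue(2): queue = [2]
enqueue(47): queue = [2, 47]
enqueue(27): queue = [2, 47, 27]
enqueue(47): queue = [2, 47, 27, 47]
enqueue(70): queue = [2, 47, 27, 47, 70]
enqueue(20): queue = [2, 47, 27, 47, 70, 20]
dequeue(): queue = [47, 27, 47, 70, 20]
dequeue(): queue = [27, 47, 70, 20]
dequeue(): queue = [47, 70, 20]
enqueue(86): queue = [47, 70, 20, 86]
dequeue(): queue = [70, 20, 86]
enqueue(42): queue = [70, 20, 86, 42]
dequeue(): queue = [20, 86, 42]

Answer: 20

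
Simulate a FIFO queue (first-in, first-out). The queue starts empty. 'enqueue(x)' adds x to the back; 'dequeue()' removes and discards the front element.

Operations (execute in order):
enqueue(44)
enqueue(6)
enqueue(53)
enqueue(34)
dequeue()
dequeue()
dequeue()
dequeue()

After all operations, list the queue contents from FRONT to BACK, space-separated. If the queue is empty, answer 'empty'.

enqueue(44): [44]
enqueue(6): [44, 6]
enqueue(53): [44, 6, 53]
enqueue(34): [44, 6, 53, 34]
dequeue(): [6, 53, 34]
dequeue(): [53, 34]
dequeue(): [34]
dequeue(): []

Answer: empty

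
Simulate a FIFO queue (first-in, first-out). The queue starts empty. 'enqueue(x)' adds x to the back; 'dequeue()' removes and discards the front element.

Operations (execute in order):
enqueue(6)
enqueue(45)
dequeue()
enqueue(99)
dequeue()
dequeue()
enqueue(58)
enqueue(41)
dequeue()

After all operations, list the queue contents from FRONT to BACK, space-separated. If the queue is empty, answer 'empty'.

Answer: 41

Derivation:
enqueue(6): [6]
enqueue(45): [6, 45]
dequeue(): [45]
enqueue(99): [45, 99]
dequeue(): [99]
dequeue(): []
enqueue(58): [58]
enqueue(41): [58, 41]
dequeue(): [41]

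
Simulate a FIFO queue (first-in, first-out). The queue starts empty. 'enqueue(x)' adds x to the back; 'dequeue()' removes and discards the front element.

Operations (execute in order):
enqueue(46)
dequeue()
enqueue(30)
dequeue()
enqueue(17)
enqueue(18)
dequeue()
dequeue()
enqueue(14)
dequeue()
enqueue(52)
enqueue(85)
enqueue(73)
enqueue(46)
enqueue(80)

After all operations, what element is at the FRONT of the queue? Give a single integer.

enqueue(46): queue = [46]
dequeue(): queue = []
enqueue(30): queue = [30]
dequeue(): queue = []
enqueue(17): queue = [17]
enqueue(18): queue = [17, 18]
dequeue(): queue = [18]
dequeue(): queue = []
enqueue(14): queue = [14]
dequeue(): queue = []
enqueue(52): queue = [52]
enqueue(85): queue = [52, 85]
enqueue(73): queue = [52, 85, 73]
enqueue(46): queue = [52, 85, 73, 46]
enqueue(80): queue = [52, 85, 73, 46, 80]

Answer: 52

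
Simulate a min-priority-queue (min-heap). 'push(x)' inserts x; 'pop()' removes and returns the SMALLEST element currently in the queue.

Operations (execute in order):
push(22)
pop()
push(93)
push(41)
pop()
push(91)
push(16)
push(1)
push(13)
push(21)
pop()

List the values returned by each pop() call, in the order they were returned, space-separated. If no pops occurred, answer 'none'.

push(22): heap contents = [22]
pop() → 22: heap contents = []
push(93): heap contents = [93]
push(41): heap contents = [41, 93]
pop() → 41: heap contents = [93]
push(91): heap contents = [91, 93]
push(16): heap contents = [16, 91, 93]
push(1): heap contents = [1, 16, 91, 93]
push(13): heap contents = [1, 13, 16, 91, 93]
push(21): heap contents = [1, 13, 16, 21, 91, 93]
pop() → 1: heap contents = [13, 16, 21, 91, 93]

Answer: 22 41 1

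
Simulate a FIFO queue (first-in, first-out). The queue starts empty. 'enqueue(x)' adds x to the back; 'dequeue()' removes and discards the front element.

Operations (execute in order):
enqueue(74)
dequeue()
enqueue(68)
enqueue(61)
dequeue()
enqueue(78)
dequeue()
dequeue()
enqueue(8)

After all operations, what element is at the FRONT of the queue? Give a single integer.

enqueue(74): queue = [74]
dequeue(): queue = []
enqueue(68): queue = [68]
enqueue(61): queue = [68, 61]
dequeue(): queue = [61]
enqueue(78): queue = [61, 78]
dequeue(): queue = [78]
dequeue(): queue = []
enqueue(8): queue = [8]

Answer: 8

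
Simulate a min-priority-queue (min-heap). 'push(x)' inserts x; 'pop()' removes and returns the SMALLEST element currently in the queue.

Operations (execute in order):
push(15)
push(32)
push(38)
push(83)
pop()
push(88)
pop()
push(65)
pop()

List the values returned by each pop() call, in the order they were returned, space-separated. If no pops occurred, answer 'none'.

Answer: 15 32 38

Derivation:
push(15): heap contents = [15]
push(32): heap contents = [15, 32]
push(38): heap contents = [15, 32, 38]
push(83): heap contents = [15, 32, 38, 83]
pop() → 15: heap contents = [32, 38, 83]
push(88): heap contents = [32, 38, 83, 88]
pop() → 32: heap contents = [38, 83, 88]
push(65): heap contents = [38, 65, 83, 88]
pop() → 38: heap contents = [65, 83, 88]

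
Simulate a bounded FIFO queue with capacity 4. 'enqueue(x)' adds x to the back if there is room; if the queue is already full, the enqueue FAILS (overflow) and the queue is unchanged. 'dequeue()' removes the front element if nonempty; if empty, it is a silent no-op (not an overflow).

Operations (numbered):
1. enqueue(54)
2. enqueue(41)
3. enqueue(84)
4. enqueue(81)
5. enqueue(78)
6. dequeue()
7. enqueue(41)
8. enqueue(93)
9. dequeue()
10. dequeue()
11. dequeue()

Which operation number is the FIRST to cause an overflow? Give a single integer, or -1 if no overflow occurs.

1. enqueue(54): size=1
2. enqueue(41): size=2
3. enqueue(84): size=3
4. enqueue(81): size=4
5. enqueue(78): size=4=cap → OVERFLOW (fail)
6. dequeue(): size=3
7. enqueue(41): size=4
8. enqueue(93): size=4=cap → OVERFLOW (fail)
9. dequeue(): size=3
10. dequeue(): size=2
11. dequeue(): size=1

Answer: 5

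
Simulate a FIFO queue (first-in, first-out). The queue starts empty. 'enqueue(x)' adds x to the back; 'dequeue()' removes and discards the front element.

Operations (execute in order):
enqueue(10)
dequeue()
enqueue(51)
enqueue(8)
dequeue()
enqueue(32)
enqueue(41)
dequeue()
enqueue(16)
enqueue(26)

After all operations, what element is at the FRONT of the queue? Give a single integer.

enqueue(10): queue = [10]
dequeue(): queue = []
enqueue(51): queue = [51]
enqueue(8): queue = [51, 8]
dequeue(): queue = [8]
enqueue(32): queue = [8, 32]
enqueue(41): queue = [8, 32, 41]
dequeue(): queue = [32, 41]
enqueue(16): queue = [32, 41, 16]
enqueue(26): queue = [32, 41, 16, 26]

Answer: 32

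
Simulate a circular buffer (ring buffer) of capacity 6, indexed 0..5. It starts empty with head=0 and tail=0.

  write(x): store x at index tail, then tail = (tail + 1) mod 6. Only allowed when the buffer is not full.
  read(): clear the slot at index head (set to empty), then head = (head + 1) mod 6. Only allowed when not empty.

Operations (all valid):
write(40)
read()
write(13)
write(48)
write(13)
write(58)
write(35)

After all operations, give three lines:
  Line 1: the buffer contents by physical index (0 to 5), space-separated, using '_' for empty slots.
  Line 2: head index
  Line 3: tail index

write(40): buf=[40 _ _ _ _ _], head=0, tail=1, size=1
read(): buf=[_ _ _ _ _ _], head=1, tail=1, size=0
write(13): buf=[_ 13 _ _ _ _], head=1, tail=2, size=1
write(48): buf=[_ 13 48 _ _ _], head=1, tail=3, size=2
write(13): buf=[_ 13 48 13 _ _], head=1, tail=4, size=3
write(58): buf=[_ 13 48 13 58 _], head=1, tail=5, size=4
write(35): buf=[_ 13 48 13 58 35], head=1, tail=0, size=5

Answer: _ 13 48 13 58 35
1
0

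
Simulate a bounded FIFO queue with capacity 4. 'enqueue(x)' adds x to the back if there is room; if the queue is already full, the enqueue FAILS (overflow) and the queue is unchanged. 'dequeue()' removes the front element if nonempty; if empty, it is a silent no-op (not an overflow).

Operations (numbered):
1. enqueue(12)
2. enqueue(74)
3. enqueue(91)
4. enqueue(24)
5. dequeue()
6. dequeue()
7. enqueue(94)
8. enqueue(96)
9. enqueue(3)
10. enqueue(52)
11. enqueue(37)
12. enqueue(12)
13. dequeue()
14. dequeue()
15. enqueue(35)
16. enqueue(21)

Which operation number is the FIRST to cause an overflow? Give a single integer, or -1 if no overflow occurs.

1. enqueue(12): size=1
2. enqueue(74): size=2
3. enqueue(91): size=3
4. enqueue(24): size=4
5. dequeue(): size=3
6. dequeue(): size=2
7. enqueue(94): size=3
8. enqueue(96): size=4
9. enqueue(3): size=4=cap → OVERFLOW (fail)
10. enqueue(52): size=4=cap → OVERFLOW (fail)
11. enqueue(37): size=4=cap → OVERFLOW (fail)
12. enqueue(12): size=4=cap → OVERFLOW (fail)
13. dequeue(): size=3
14. dequeue(): size=2
15. enqueue(35): size=3
16. enqueue(21): size=4

Answer: 9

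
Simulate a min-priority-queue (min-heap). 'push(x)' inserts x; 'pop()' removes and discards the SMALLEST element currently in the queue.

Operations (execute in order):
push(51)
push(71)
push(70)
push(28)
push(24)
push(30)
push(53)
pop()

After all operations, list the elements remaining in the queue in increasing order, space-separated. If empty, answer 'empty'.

Answer: 28 30 51 53 70 71

Derivation:
push(51): heap contents = [51]
push(71): heap contents = [51, 71]
push(70): heap contents = [51, 70, 71]
push(28): heap contents = [28, 51, 70, 71]
push(24): heap contents = [24, 28, 51, 70, 71]
push(30): heap contents = [24, 28, 30, 51, 70, 71]
push(53): heap contents = [24, 28, 30, 51, 53, 70, 71]
pop() → 24: heap contents = [28, 30, 51, 53, 70, 71]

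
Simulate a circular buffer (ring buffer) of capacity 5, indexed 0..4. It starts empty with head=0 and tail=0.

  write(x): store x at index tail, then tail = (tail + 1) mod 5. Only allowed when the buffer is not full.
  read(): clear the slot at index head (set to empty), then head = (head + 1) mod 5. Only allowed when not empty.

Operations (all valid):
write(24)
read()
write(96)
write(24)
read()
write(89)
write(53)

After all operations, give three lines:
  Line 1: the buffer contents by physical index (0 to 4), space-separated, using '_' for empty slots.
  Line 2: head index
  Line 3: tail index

Answer: _ _ 24 89 53
2
0

Derivation:
write(24): buf=[24 _ _ _ _], head=0, tail=1, size=1
read(): buf=[_ _ _ _ _], head=1, tail=1, size=0
write(96): buf=[_ 96 _ _ _], head=1, tail=2, size=1
write(24): buf=[_ 96 24 _ _], head=1, tail=3, size=2
read(): buf=[_ _ 24 _ _], head=2, tail=3, size=1
write(89): buf=[_ _ 24 89 _], head=2, tail=4, size=2
write(53): buf=[_ _ 24 89 53], head=2, tail=0, size=3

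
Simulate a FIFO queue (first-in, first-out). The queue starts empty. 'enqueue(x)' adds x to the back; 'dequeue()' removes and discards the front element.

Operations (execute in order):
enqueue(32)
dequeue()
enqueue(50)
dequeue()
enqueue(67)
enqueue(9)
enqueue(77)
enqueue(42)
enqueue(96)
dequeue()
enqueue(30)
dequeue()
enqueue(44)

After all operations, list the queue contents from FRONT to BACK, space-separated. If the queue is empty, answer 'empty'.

enqueue(32): [32]
dequeue(): []
enqueue(50): [50]
dequeue(): []
enqueue(67): [67]
enqueue(9): [67, 9]
enqueue(77): [67, 9, 77]
enqueue(42): [67, 9, 77, 42]
enqueue(96): [67, 9, 77, 42, 96]
dequeue(): [9, 77, 42, 96]
enqueue(30): [9, 77, 42, 96, 30]
dequeue(): [77, 42, 96, 30]
enqueue(44): [77, 42, 96, 30, 44]

Answer: 77 42 96 30 44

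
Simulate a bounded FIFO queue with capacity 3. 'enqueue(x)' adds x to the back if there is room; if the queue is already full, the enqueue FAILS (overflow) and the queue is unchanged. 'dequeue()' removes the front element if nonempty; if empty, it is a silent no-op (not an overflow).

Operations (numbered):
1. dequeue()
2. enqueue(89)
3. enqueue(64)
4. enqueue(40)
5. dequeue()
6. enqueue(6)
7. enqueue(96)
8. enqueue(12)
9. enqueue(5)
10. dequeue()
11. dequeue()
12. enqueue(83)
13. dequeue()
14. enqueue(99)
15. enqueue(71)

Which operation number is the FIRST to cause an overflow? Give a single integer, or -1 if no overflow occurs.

Answer: 7

Derivation:
1. dequeue(): empty, no-op, size=0
2. enqueue(89): size=1
3. enqueue(64): size=2
4. enqueue(40): size=3
5. dequeue(): size=2
6. enqueue(6): size=3
7. enqueue(96): size=3=cap → OVERFLOW (fail)
8. enqueue(12): size=3=cap → OVERFLOW (fail)
9. enqueue(5): size=3=cap → OVERFLOW (fail)
10. dequeue(): size=2
11. dequeue(): size=1
12. enqueue(83): size=2
13. dequeue(): size=1
14. enqueue(99): size=2
15. enqueue(71): size=3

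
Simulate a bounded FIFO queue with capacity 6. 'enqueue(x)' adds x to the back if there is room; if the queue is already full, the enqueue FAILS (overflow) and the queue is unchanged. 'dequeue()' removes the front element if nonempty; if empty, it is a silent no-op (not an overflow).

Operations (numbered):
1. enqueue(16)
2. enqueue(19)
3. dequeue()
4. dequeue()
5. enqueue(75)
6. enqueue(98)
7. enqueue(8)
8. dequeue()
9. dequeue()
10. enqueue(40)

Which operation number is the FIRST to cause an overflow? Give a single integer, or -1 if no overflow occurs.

Answer: -1

Derivation:
1. enqueue(16): size=1
2. enqueue(19): size=2
3. dequeue(): size=1
4. dequeue(): size=0
5. enqueue(75): size=1
6. enqueue(98): size=2
7. enqueue(8): size=3
8. dequeue(): size=2
9. dequeue(): size=1
10. enqueue(40): size=2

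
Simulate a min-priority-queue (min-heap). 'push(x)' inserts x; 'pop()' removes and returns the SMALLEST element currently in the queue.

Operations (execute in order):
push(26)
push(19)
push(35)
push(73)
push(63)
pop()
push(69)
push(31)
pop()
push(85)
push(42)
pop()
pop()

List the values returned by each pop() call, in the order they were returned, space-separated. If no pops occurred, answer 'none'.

push(26): heap contents = [26]
push(19): heap contents = [19, 26]
push(35): heap contents = [19, 26, 35]
push(73): heap contents = [19, 26, 35, 73]
push(63): heap contents = [19, 26, 35, 63, 73]
pop() → 19: heap contents = [26, 35, 63, 73]
push(69): heap contents = [26, 35, 63, 69, 73]
push(31): heap contents = [26, 31, 35, 63, 69, 73]
pop() → 26: heap contents = [31, 35, 63, 69, 73]
push(85): heap contents = [31, 35, 63, 69, 73, 85]
push(42): heap contents = [31, 35, 42, 63, 69, 73, 85]
pop() → 31: heap contents = [35, 42, 63, 69, 73, 85]
pop() → 35: heap contents = [42, 63, 69, 73, 85]

Answer: 19 26 31 35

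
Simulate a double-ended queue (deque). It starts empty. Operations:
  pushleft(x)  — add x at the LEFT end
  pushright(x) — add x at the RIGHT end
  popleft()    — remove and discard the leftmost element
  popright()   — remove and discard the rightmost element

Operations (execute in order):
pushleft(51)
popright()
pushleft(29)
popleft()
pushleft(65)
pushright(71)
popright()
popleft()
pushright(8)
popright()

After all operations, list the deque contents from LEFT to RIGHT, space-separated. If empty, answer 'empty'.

pushleft(51): [51]
popright(): []
pushleft(29): [29]
popleft(): []
pushleft(65): [65]
pushright(71): [65, 71]
popright(): [65]
popleft(): []
pushright(8): [8]
popright(): []

Answer: empty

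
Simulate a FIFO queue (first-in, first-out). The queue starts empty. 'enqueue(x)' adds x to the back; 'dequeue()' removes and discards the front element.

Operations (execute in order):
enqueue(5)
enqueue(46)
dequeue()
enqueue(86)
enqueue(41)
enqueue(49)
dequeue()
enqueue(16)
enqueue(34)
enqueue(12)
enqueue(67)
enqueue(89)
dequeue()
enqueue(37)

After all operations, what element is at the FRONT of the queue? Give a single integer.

enqueue(5): queue = [5]
enqueue(46): queue = [5, 46]
dequeue(): queue = [46]
enqueue(86): queue = [46, 86]
enqueue(41): queue = [46, 86, 41]
enqueue(49): queue = [46, 86, 41, 49]
dequeue(): queue = [86, 41, 49]
enqueue(16): queue = [86, 41, 49, 16]
enqueue(34): queue = [86, 41, 49, 16, 34]
enqueue(12): queue = [86, 41, 49, 16, 34, 12]
enqueue(67): queue = [86, 41, 49, 16, 34, 12, 67]
enqueue(89): queue = [86, 41, 49, 16, 34, 12, 67, 89]
dequeue(): queue = [41, 49, 16, 34, 12, 67, 89]
enqueue(37): queue = [41, 49, 16, 34, 12, 67, 89, 37]

Answer: 41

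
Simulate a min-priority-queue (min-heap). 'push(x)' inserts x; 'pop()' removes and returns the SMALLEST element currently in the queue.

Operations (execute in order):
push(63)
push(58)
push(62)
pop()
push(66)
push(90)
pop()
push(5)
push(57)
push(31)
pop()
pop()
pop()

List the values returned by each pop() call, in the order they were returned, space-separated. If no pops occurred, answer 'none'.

Answer: 58 62 5 31 57

Derivation:
push(63): heap contents = [63]
push(58): heap contents = [58, 63]
push(62): heap contents = [58, 62, 63]
pop() → 58: heap contents = [62, 63]
push(66): heap contents = [62, 63, 66]
push(90): heap contents = [62, 63, 66, 90]
pop() → 62: heap contents = [63, 66, 90]
push(5): heap contents = [5, 63, 66, 90]
push(57): heap contents = [5, 57, 63, 66, 90]
push(31): heap contents = [5, 31, 57, 63, 66, 90]
pop() → 5: heap contents = [31, 57, 63, 66, 90]
pop() → 31: heap contents = [57, 63, 66, 90]
pop() → 57: heap contents = [63, 66, 90]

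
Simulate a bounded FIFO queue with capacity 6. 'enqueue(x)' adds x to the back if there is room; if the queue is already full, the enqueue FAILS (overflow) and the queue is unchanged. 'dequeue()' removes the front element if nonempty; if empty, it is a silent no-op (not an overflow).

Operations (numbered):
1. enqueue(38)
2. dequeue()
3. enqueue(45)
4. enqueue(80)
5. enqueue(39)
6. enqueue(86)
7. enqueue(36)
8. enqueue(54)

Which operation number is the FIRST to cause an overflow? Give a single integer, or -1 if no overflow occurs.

1. enqueue(38): size=1
2. dequeue(): size=0
3. enqueue(45): size=1
4. enqueue(80): size=2
5. enqueue(39): size=3
6. enqueue(86): size=4
7. enqueue(36): size=5
8. enqueue(54): size=6

Answer: -1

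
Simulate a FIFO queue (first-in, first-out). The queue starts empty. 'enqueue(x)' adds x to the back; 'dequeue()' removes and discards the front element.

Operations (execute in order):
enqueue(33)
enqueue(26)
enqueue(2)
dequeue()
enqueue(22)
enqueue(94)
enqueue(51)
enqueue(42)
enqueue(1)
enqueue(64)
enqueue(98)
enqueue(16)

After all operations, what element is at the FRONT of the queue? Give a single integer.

Answer: 26

Derivation:
enqueue(33): queue = [33]
enqueue(26): queue = [33, 26]
enqueue(2): queue = [33, 26, 2]
dequeue(): queue = [26, 2]
enqueue(22): queue = [26, 2, 22]
enqueue(94): queue = [26, 2, 22, 94]
enqueue(51): queue = [26, 2, 22, 94, 51]
enqueue(42): queue = [26, 2, 22, 94, 51, 42]
enqueue(1): queue = [26, 2, 22, 94, 51, 42, 1]
enqueue(64): queue = [26, 2, 22, 94, 51, 42, 1, 64]
enqueue(98): queue = [26, 2, 22, 94, 51, 42, 1, 64, 98]
enqueue(16): queue = [26, 2, 22, 94, 51, 42, 1, 64, 98, 16]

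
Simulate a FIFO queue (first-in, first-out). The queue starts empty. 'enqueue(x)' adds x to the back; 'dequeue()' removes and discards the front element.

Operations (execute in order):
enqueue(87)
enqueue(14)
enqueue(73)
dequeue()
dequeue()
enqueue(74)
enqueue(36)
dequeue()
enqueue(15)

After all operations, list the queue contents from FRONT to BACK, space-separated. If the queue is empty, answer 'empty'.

Answer: 74 36 15

Derivation:
enqueue(87): [87]
enqueue(14): [87, 14]
enqueue(73): [87, 14, 73]
dequeue(): [14, 73]
dequeue(): [73]
enqueue(74): [73, 74]
enqueue(36): [73, 74, 36]
dequeue(): [74, 36]
enqueue(15): [74, 36, 15]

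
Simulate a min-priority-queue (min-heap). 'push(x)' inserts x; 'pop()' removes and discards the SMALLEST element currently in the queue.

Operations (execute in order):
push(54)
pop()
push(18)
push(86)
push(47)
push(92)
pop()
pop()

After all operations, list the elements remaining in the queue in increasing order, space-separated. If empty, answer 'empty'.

Answer: 86 92

Derivation:
push(54): heap contents = [54]
pop() → 54: heap contents = []
push(18): heap contents = [18]
push(86): heap contents = [18, 86]
push(47): heap contents = [18, 47, 86]
push(92): heap contents = [18, 47, 86, 92]
pop() → 18: heap contents = [47, 86, 92]
pop() → 47: heap contents = [86, 92]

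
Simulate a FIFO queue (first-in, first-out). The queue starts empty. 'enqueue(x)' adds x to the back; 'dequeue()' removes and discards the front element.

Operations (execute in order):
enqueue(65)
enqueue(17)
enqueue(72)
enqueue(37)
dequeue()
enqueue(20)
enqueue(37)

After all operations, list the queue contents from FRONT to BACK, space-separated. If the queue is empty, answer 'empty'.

Answer: 17 72 37 20 37

Derivation:
enqueue(65): [65]
enqueue(17): [65, 17]
enqueue(72): [65, 17, 72]
enqueue(37): [65, 17, 72, 37]
dequeue(): [17, 72, 37]
enqueue(20): [17, 72, 37, 20]
enqueue(37): [17, 72, 37, 20, 37]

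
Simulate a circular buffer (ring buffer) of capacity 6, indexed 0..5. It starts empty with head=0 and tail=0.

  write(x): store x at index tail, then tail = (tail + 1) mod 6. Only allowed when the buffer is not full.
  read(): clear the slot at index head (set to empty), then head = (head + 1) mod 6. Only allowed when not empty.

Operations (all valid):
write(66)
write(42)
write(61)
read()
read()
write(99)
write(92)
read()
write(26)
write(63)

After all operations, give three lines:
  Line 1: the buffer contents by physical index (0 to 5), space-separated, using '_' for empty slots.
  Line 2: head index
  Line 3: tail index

Answer: 63 _ _ 99 92 26
3
1

Derivation:
write(66): buf=[66 _ _ _ _ _], head=0, tail=1, size=1
write(42): buf=[66 42 _ _ _ _], head=0, tail=2, size=2
write(61): buf=[66 42 61 _ _ _], head=0, tail=3, size=3
read(): buf=[_ 42 61 _ _ _], head=1, tail=3, size=2
read(): buf=[_ _ 61 _ _ _], head=2, tail=3, size=1
write(99): buf=[_ _ 61 99 _ _], head=2, tail=4, size=2
write(92): buf=[_ _ 61 99 92 _], head=2, tail=5, size=3
read(): buf=[_ _ _ 99 92 _], head=3, tail=5, size=2
write(26): buf=[_ _ _ 99 92 26], head=3, tail=0, size=3
write(63): buf=[63 _ _ 99 92 26], head=3, tail=1, size=4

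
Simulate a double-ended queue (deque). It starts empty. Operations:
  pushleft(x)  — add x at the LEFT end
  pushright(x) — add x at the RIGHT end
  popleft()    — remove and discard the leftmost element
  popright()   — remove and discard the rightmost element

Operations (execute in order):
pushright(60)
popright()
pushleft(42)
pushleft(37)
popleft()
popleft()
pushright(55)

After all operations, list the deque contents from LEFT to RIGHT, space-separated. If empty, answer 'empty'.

Answer: 55

Derivation:
pushright(60): [60]
popright(): []
pushleft(42): [42]
pushleft(37): [37, 42]
popleft(): [42]
popleft(): []
pushright(55): [55]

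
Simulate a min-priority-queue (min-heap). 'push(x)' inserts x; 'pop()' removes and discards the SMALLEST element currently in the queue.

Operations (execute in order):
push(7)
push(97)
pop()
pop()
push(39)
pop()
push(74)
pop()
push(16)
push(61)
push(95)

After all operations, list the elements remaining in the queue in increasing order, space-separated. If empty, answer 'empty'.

Answer: 16 61 95

Derivation:
push(7): heap contents = [7]
push(97): heap contents = [7, 97]
pop() → 7: heap contents = [97]
pop() → 97: heap contents = []
push(39): heap contents = [39]
pop() → 39: heap contents = []
push(74): heap contents = [74]
pop() → 74: heap contents = []
push(16): heap contents = [16]
push(61): heap contents = [16, 61]
push(95): heap contents = [16, 61, 95]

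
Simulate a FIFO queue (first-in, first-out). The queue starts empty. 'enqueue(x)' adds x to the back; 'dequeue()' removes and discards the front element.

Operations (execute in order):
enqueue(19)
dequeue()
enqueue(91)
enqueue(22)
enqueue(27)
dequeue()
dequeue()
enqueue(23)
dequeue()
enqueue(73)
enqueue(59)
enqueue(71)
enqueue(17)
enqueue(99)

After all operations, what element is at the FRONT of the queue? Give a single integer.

Answer: 23

Derivation:
enqueue(19): queue = [19]
dequeue(): queue = []
enqueue(91): queue = [91]
enqueue(22): queue = [91, 22]
enqueue(27): queue = [91, 22, 27]
dequeue(): queue = [22, 27]
dequeue(): queue = [27]
enqueue(23): queue = [27, 23]
dequeue(): queue = [23]
enqueue(73): queue = [23, 73]
enqueue(59): queue = [23, 73, 59]
enqueue(71): queue = [23, 73, 59, 71]
enqueue(17): queue = [23, 73, 59, 71, 17]
enqueue(99): queue = [23, 73, 59, 71, 17, 99]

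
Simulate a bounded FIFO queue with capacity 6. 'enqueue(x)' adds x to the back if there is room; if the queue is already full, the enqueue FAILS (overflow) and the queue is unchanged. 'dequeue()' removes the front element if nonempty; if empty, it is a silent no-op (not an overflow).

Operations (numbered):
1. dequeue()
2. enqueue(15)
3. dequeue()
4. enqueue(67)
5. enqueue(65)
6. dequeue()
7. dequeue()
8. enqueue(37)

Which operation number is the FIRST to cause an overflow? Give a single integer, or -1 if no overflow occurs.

1. dequeue(): empty, no-op, size=0
2. enqueue(15): size=1
3. dequeue(): size=0
4. enqueue(67): size=1
5. enqueue(65): size=2
6. dequeue(): size=1
7. dequeue(): size=0
8. enqueue(37): size=1

Answer: -1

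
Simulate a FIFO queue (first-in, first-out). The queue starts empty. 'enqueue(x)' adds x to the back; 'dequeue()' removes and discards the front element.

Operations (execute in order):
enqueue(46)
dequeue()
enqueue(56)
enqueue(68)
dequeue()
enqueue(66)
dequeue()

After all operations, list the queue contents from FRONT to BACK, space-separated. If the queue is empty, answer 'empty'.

enqueue(46): [46]
dequeue(): []
enqueue(56): [56]
enqueue(68): [56, 68]
dequeue(): [68]
enqueue(66): [68, 66]
dequeue(): [66]

Answer: 66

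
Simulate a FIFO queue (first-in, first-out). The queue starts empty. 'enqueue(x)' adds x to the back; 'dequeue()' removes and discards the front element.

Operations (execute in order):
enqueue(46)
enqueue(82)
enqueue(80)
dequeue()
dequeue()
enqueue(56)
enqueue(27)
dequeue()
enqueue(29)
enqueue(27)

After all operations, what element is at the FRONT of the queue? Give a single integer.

enqueue(46): queue = [46]
enqueue(82): queue = [46, 82]
enqueue(80): queue = [46, 82, 80]
dequeue(): queue = [82, 80]
dequeue(): queue = [80]
enqueue(56): queue = [80, 56]
enqueue(27): queue = [80, 56, 27]
dequeue(): queue = [56, 27]
enqueue(29): queue = [56, 27, 29]
enqueue(27): queue = [56, 27, 29, 27]

Answer: 56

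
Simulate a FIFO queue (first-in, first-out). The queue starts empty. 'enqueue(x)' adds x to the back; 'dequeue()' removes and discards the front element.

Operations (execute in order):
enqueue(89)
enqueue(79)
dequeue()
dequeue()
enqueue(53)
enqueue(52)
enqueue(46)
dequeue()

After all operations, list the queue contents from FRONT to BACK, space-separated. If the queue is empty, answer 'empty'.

Answer: 52 46

Derivation:
enqueue(89): [89]
enqueue(79): [89, 79]
dequeue(): [79]
dequeue(): []
enqueue(53): [53]
enqueue(52): [53, 52]
enqueue(46): [53, 52, 46]
dequeue(): [52, 46]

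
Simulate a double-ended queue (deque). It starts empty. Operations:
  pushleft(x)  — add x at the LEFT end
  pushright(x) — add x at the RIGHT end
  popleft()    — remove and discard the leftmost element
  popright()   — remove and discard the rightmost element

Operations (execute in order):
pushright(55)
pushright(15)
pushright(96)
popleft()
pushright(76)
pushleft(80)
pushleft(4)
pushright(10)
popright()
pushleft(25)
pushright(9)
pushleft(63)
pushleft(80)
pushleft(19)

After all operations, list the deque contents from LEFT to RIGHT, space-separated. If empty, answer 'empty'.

pushright(55): [55]
pushright(15): [55, 15]
pushright(96): [55, 15, 96]
popleft(): [15, 96]
pushright(76): [15, 96, 76]
pushleft(80): [80, 15, 96, 76]
pushleft(4): [4, 80, 15, 96, 76]
pushright(10): [4, 80, 15, 96, 76, 10]
popright(): [4, 80, 15, 96, 76]
pushleft(25): [25, 4, 80, 15, 96, 76]
pushright(9): [25, 4, 80, 15, 96, 76, 9]
pushleft(63): [63, 25, 4, 80, 15, 96, 76, 9]
pushleft(80): [80, 63, 25, 4, 80, 15, 96, 76, 9]
pushleft(19): [19, 80, 63, 25, 4, 80, 15, 96, 76, 9]

Answer: 19 80 63 25 4 80 15 96 76 9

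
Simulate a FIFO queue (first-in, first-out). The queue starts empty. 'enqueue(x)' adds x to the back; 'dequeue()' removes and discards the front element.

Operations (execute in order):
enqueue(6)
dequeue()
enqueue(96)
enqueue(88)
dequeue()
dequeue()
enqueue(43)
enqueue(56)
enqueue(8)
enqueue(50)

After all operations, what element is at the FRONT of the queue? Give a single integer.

enqueue(6): queue = [6]
dequeue(): queue = []
enqueue(96): queue = [96]
enqueue(88): queue = [96, 88]
dequeue(): queue = [88]
dequeue(): queue = []
enqueue(43): queue = [43]
enqueue(56): queue = [43, 56]
enqueue(8): queue = [43, 56, 8]
enqueue(50): queue = [43, 56, 8, 50]

Answer: 43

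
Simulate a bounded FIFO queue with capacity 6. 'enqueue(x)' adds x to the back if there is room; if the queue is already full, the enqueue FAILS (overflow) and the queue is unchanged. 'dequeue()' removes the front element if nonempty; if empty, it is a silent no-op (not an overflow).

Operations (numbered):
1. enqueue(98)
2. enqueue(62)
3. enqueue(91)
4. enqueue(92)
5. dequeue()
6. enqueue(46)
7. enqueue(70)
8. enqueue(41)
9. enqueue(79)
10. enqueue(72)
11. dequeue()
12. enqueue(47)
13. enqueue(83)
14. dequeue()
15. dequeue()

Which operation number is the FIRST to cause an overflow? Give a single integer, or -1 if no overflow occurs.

Answer: 9

Derivation:
1. enqueue(98): size=1
2. enqueue(62): size=2
3. enqueue(91): size=3
4. enqueue(92): size=4
5. dequeue(): size=3
6. enqueue(46): size=4
7. enqueue(70): size=5
8. enqueue(41): size=6
9. enqueue(79): size=6=cap → OVERFLOW (fail)
10. enqueue(72): size=6=cap → OVERFLOW (fail)
11. dequeue(): size=5
12. enqueue(47): size=6
13. enqueue(83): size=6=cap → OVERFLOW (fail)
14. dequeue(): size=5
15. dequeue(): size=4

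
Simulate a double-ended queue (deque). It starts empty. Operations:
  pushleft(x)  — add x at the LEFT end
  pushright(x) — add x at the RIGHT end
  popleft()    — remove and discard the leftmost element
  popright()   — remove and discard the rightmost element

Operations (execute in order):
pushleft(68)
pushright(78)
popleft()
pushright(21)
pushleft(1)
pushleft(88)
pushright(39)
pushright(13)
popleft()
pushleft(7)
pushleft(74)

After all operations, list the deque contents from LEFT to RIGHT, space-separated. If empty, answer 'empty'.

Answer: 74 7 1 78 21 39 13

Derivation:
pushleft(68): [68]
pushright(78): [68, 78]
popleft(): [78]
pushright(21): [78, 21]
pushleft(1): [1, 78, 21]
pushleft(88): [88, 1, 78, 21]
pushright(39): [88, 1, 78, 21, 39]
pushright(13): [88, 1, 78, 21, 39, 13]
popleft(): [1, 78, 21, 39, 13]
pushleft(7): [7, 1, 78, 21, 39, 13]
pushleft(74): [74, 7, 1, 78, 21, 39, 13]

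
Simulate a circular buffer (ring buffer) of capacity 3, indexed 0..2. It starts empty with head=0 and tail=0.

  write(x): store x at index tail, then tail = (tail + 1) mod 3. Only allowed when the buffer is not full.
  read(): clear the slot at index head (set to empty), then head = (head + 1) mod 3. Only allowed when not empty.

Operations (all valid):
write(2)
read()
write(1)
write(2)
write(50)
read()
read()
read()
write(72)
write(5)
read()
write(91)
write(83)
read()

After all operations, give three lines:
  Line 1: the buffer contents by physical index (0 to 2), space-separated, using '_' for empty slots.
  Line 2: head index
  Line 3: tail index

Answer: 91 83 _
0
2

Derivation:
write(2): buf=[2 _ _], head=0, tail=1, size=1
read(): buf=[_ _ _], head=1, tail=1, size=0
write(1): buf=[_ 1 _], head=1, tail=2, size=1
write(2): buf=[_ 1 2], head=1, tail=0, size=2
write(50): buf=[50 1 2], head=1, tail=1, size=3
read(): buf=[50 _ 2], head=2, tail=1, size=2
read(): buf=[50 _ _], head=0, tail=1, size=1
read(): buf=[_ _ _], head=1, tail=1, size=0
write(72): buf=[_ 72 _], head=1, tail=2, size=1
write(5): buf=[_ 72 5], head=1, tail=0, size=2
read(): buf=[_ _ 5], head=2, tail=0, size=1
write(91): buf=[91 _ 5], head=2, tail=1, size=2
write(83): buf=[91 83 5], head=2, tail=2, size=3
read(): buf=[91 83 _], head=0, tail=2, size=2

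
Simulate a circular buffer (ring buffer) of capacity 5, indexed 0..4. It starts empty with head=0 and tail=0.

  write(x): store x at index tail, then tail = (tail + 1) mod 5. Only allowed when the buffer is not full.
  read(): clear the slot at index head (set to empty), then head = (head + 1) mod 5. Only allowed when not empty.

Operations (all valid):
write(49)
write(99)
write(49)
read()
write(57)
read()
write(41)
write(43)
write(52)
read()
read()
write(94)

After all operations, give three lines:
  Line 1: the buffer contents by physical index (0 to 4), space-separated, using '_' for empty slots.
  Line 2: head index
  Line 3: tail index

write(49): buf=[49 _ _ _ _], head=0, tail=1, size=1
write(99): buf=[49 99 _ _ _], head=0, tail=2, size=2
write(49): buf=[49 99 49 _ _], head=0, tail=3, size=3
read(): buf=[_ 99 49 _ _], head=1, tail=3, size=2
write(57): buf=[_ 99 49 57 _], head=1, tail=4, size=3
read(): buf=[_ _ 49 57 _], head=2, tail=4, size=2
write(41): buf=[_ _ 49 57 41], head=2, tail=0, size=3
write(43): buf=[43 _ 49 57 41], head=2, tail=1, size=4
write(52): buf=[43 52 49 57 41], head=2, tail=2, size=5
read(): buf=[43 52 _ 57 41], head=3, tail=2, size=4
read(): buf=[43 52 _ _ 41], head=4, tail=2, size=3
write(94): buf=[43 52 94 _ 41], head=4, tail=3, size=4

Answer: 43 52 94 _ 41
4
3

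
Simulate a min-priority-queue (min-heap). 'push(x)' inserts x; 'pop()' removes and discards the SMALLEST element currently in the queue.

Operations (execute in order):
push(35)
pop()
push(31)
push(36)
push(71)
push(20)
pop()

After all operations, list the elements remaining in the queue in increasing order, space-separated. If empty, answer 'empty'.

push(35): heap contents = [35]
pop() → 35: heap contents = []
push(31): heap contents = [31]
push(36): heap contents = [31, 36]
push(71): heap contents = [31, 36, 71]
push(20): heap contents = [20, 31, 36, 71]
pop() → 20: heap contents = [31, 36, 71]

Answer: 31 36 71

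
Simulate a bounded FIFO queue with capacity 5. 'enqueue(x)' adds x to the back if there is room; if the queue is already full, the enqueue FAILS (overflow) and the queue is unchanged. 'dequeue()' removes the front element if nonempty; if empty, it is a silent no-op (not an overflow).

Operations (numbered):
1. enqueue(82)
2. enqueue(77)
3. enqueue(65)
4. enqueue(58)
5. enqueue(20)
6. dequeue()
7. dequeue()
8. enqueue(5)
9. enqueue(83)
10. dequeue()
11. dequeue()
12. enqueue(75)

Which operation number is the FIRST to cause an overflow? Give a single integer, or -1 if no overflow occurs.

1. enqueue(82): size=1
2. enqueue(77): size=2
3. enqueue(65): size=3
4. enqueue(58): size=4
5. enqueue(20): size=5
6. dequeue(): size=4
7. dequeue(): size=3
8. enqueue(5): size=4
9. enqueue(83): size=5
10. dequeue(): size=4
11. dequeue(): size=3
12. enqueue(75): size=4

Answer: -1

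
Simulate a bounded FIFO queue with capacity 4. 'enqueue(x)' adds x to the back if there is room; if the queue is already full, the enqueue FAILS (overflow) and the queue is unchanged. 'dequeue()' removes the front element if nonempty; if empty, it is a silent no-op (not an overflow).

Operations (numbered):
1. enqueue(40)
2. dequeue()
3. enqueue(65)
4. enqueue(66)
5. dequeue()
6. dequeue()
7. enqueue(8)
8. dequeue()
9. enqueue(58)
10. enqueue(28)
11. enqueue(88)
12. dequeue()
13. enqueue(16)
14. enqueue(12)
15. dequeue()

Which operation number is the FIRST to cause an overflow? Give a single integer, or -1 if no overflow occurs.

1. enqueue(40): size=1
2. dequeue(): size=0
3. enqueue(65): size=1
4. enqueue(66): size=2
5. dequeue(): size=1
6. dequeue(): size=0
7. enqueue(8): size=1
8. dequeue(): size=0
9. enqueue(58): size=1
10. enqueue(28): size=2
11. enqueue(88): size=3
12. dequeue(): size=2
13. enqueue(16): size=3
14. enqueue(12): size=4
15. dequeue(): size=3

Answer: -1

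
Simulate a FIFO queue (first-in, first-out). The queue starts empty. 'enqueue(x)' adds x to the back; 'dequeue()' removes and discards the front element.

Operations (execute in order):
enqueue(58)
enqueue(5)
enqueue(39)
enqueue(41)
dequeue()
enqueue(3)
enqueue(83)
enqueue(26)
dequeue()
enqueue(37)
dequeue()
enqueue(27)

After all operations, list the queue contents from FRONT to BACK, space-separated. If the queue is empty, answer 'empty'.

enqueue(58): [58]
enqueue(5): [58, 5]
enqueue(39): [58, 5, 39]
enqueue(41): [58, 5, 39, 41]
dequeue(): [5, 39, 41]
enqueue(3): [5, 39, 41, 3]
enqueue(83): [5, 39, 41, 3, 83]
enqueue(26): [5, 39, 41, 3, 83, 26]
dequeue(): [39, 41, 3, 83, 26]
enqueue(37): [39, 41, 3, 83, 26, 37]
dequeue(): [41, 3, 83, 26, 37]
enqueue(27): [41, 3, 83, 26, 37, 27]

Answer: 41 3 83 26 37 27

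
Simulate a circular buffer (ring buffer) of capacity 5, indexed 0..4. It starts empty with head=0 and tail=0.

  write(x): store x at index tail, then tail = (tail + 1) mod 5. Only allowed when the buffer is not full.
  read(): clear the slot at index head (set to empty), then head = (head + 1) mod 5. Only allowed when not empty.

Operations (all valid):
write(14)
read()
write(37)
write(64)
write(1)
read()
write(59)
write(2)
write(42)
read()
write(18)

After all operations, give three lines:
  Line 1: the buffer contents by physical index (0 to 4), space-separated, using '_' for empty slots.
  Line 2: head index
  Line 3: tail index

Answer: 2 42 18 1 59
3
3

Derivation:
write(14): buf=[14 _ _ _ _], head=0, tail=1, size=1
read(): buf=[_ _ _ _ _], head=1, tail=1, size=0
write(37): buf=[_ 37 _ _ _], head=1, tail=2, size=1
write(64): buf=[_ 37 64 _ _], head=1, tail=3, size=2
write(1): buf=[_ 37 64 1 _], head=1, tail=4, size=3
read(): buf=[_ _ 64 1 _], head=2, tail=4, size=2
write(59): buf=[_ _ 64 1 59], head=2, tail=0, size=3
write(2): buf=[2 _ 64 1 59], head=2, tail=1, size=4
write(42): buf=[2 42 64 1 59], head=2, tail=2, size=5
read(): buf=[2 42 _ 1 59], head=3, tail=2, size=4
write(18): buf=[2 42 18 1 59], head=3, tail=3, size=5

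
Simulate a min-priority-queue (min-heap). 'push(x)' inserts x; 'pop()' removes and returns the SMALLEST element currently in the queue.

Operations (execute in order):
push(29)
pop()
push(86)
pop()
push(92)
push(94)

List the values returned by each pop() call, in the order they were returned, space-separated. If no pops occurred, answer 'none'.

Answer: 29 86

Derivation:
push(29): heap contents = [29]
pop() → 29: heap contents = []
push(86): heap contents = [86]
pop() → 86: heap contents = []
push(92): heap contents = [92]
push(94): heap contents = [92, 94]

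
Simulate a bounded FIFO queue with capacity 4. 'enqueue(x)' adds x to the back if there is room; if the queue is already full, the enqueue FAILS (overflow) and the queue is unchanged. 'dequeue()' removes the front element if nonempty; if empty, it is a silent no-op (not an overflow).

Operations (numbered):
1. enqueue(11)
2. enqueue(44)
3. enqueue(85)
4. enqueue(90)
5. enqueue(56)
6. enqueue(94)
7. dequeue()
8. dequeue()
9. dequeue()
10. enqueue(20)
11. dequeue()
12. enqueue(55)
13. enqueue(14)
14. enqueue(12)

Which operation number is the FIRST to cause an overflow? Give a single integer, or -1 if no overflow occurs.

1. enqueue(11): size=1
2. enqueue(44): size=2
3. enqueue(85): size=3
4. enqueue(90): size=4
5. enqueue(56): size=4=cap → OVERFLOW (fail)
6. enqueue(94): size=4=cap → OVERFLOW (fail)
7. dequeue(): size=3
8. dequeue(): size=2
9. dequeue(): size=1
10. enqueue(20): size=2
11. dequeue(): size=1
12. enqueue(55): size=2
13. enqueue(14): size=3
14. enqueue(12): size=4

Answer: 5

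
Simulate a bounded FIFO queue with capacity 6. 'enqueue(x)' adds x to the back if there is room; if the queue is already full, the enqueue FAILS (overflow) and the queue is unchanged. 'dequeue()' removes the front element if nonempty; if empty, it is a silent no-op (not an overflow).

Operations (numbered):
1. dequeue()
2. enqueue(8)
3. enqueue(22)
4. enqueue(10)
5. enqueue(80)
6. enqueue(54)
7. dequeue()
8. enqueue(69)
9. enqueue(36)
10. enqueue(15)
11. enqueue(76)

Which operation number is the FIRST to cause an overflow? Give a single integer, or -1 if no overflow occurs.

Answer: 10

Derivation:
1. dequeue(): empty, no-op, size=0
2. enqueue(8): size=1
3. enqueue(22): size=2
4. enqueue(10): size=3
5. enqueue(80): size=4
6. enqueue(54): size=5
7. dequeue(): size=4
8. enqueue(69): size=5
9. enqueue(36): size=6
10. enqueue(15): size=6=cap → OVERFLOW (fail)
11. enqueue(76): size=6=cap → OVERFLOW (fail)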